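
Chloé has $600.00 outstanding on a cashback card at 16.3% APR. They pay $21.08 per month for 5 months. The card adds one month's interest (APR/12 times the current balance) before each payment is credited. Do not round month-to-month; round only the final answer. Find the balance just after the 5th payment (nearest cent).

$533.57

Monthly rate r = 16.3%/12 = 1.35833% = 0.0135833.
Each month: B ← B·(1+r) − $21.08.
Month 1: interest $8.15; balance after payment $587.07.
Month 2: interest $7.97; balance after payment $573.96.
Month 3: interest $7.80; balance after payment $560.68.
Month 4: interest $7.62; balance after payment $547.22.
Month 5: interest $7.43; balance after payment $533.57.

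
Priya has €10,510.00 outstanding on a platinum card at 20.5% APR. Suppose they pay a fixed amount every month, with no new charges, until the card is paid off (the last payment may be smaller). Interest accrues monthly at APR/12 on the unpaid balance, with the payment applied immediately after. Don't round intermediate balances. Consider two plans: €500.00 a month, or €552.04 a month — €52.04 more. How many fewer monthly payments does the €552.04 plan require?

Monthly rate r = 20.5%/12 = 1.70833% = 0.0170833.
At €500.00/mo: n = ⌈−ln(1 − rB₀/P)/ln(1+r)⌉ = 27 payments (last €132.28); total interest = total paid − €10,510.00 = €2,622.28.
At €552.04/mo: 24 payments (last €124.69); total interest €2,311.61.
Payments saved = 27 − 24 = 3.

3 fewer payments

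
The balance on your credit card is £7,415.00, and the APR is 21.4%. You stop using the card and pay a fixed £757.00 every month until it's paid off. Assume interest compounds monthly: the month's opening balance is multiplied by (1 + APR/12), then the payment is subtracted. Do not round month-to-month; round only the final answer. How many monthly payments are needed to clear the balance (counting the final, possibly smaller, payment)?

Monthly rate r = 21.4%/12 = 1.78333% = 0.0178333.
Recurrence: B ← B·(1+r) − £757.00.
Month 1: interest £132.23; balance after payment £6,790.23.
Month 2: interest £121.09; balance after payment £6,154.33.
Closed form: n = −ln(1 − rB₀/P)/ln(1+r) = −ln(0.82532)/ln(1.01783) ≈ 10.861, so the balance reaches zero during payment 11.

11 payments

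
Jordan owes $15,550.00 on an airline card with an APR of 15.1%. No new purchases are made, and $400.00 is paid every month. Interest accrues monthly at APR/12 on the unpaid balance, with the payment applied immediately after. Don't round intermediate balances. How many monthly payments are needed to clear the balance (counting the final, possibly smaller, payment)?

54 months

Monthly rate r = 15.1%/12 = 1.25833% = 0.0125833.
Recurrence: B ← B·(1+r) − $400.00.
Month 1: interest $195.67; balance after payment $15,345.67.
Month 2: interest $193.10; balance after payment $15,138.77.
Closed form: n = −ln(1 − rB₀/P)/ln(1+r) = −ln(0.51082)/ln(1.01258) ≈ 53.718, so the balance reaches zero during payment 54.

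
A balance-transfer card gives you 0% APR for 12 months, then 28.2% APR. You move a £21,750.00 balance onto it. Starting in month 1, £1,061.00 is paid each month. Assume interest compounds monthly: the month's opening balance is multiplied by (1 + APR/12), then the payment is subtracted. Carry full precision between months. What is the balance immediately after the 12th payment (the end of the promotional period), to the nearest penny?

£9,018.00

Promo months 1–12 at r₀ = 0%/12 = 0; months 13+ at r₁ = 28.2%/12 = 0.0235.
After month 12 (no interest yet): B = £21,750.00 − 12·£1,061.00 = £9,018.00.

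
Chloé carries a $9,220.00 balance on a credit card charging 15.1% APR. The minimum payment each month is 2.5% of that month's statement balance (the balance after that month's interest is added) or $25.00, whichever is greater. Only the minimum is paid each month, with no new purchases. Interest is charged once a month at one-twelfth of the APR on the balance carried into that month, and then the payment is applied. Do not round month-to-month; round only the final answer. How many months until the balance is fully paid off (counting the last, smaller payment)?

230 months

Monthly rate r = 15.1%/12 = 1.25833% = 0.0125833.
While 2.5% of the post-interest balance exceeds $25.00, each month B ← (B·(1+r))·(1 − 0.025), i.e. B shrinks by the factor (1+r)·0.975 = 0.98727.
This holds for months 1–175. Entering month 176 the balance is $979.32; 2.5% of the post-interest balance is now below $25.00, so the flat $25.00 minimum applies from here.
From month 176 a fixed $25.00 at rate r clears $979.32 in 55 more payments. Total: 175 + 55 = 230 months.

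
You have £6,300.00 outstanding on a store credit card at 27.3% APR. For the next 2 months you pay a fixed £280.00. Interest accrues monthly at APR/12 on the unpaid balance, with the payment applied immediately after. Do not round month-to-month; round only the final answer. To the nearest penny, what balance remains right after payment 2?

£6,023.54

Monthly rate r = 27.3%/12 = 2.275% = 0.02275.
Each month: B ← B·(1+r) − £280.00.
Month 1: interest £143.32; balance after payment £6,163.32.
Month 2: interest £140.22; balance after payment £6,023.54.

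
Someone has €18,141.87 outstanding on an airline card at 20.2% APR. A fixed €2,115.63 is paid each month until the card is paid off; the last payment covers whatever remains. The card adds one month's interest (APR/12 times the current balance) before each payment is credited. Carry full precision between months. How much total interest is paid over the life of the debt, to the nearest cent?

€1,619.22

Monthly rate r = 20.2%/12 = 1.68333% = 0.0168333.
Payoff takes n = ⌈−ln(1 − rB₀/P)/ln(1+r)⌉ = ⌈9.339⌉ = 10 payments; the last is €720.42.
Total paid = 9·€2,115.63 + €720.42 = €19,761.09.
Total interest = total paid − principal = €19,761.09 − €18,141.87 = €1,619.22.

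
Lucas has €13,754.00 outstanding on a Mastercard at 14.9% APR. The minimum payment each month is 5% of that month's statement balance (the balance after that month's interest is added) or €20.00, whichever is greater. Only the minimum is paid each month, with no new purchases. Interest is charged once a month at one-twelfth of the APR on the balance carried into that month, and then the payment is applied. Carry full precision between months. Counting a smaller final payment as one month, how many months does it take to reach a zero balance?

Monthly rate r = 14.9%/12 = 1.24167% = 0.0124167.
While 5% of the post-interest balance exceeds €20.00, each month B ← (B·(1+r))·(1 − 0.05), i.e. B shrinks by the factor (1+r)·0.95 = 0.9618.
This holds for months 1–92. Entering month 93 the balance is €381.99; 5% of the post-interest balance is now below €20.00, so the flat €20.00 minimum applies from here.
From month 93 a fixed €20.00 at rate r clears €381.99 in 22 more payments. Total: 92 + 22 = 114 months.

114 months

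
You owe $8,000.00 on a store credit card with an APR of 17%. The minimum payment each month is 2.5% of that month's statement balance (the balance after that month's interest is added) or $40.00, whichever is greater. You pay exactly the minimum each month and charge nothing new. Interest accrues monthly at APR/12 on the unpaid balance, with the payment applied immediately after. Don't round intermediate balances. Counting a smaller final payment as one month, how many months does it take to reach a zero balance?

203 months

Monthly rate r = 17%/12 = 1.41667% = 0.0141667.
While 2.5% of the post-interest balance exceeds $40.00, each month B ← (B·(1+r))·(1 − 0.025), i.e. B shrinks by the factor (1+r)·0.975 = 0.98881.
This holds for months 1–145. Entering month 146 the balance is $1,565.35; 2.5% of the post-interest balance is now below $40.00, so the flat $40.00 minimum applies from here.
From month 146 a fixed $40.00 at rate r clears $1,565.35 in 58 more payments. Total: 145 + 58 = 203 months.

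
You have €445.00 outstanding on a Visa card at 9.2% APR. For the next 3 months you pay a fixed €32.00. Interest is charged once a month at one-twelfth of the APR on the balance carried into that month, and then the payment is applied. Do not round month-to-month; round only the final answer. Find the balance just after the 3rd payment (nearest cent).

Monthly rate r = 9.2%/12 = 0.766667% = 0.00766667.
Each month: B ← B·(1+r) − €32.00.
Month 1: interest €3.41; balance after payment €416.41.
Month 2: interest €3.19; balance after payment €387.60.
Month 3: interest €2.97; balance after payment €358.58.

€358.58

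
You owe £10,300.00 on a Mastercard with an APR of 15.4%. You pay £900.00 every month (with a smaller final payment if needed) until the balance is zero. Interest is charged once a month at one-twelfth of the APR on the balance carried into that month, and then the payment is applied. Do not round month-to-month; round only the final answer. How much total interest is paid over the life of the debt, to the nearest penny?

£912.45

Monthly rate r = 15.4%/12 = 1.28333% = 0.0128333.
Payoff takes n = ⌈−ln(1 − rB₀/P)/ln(1+r)⌉ = ⌈12.457⌉ = 13 payments; the last is £412.45.
Total paid = 12·£900.00 + £412.45 = £11,212.45.
Total interest = total paid − principal = £11,212.45 − £10,300.00 = £912.45.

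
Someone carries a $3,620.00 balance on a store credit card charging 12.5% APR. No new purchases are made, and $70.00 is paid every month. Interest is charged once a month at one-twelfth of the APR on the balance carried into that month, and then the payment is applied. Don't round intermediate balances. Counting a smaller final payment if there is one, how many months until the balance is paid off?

Monthly rate r = 12.5%/12 = 1.04167% = 0.0104167.
Recurrence: B ← B·(1+r) − $70.00.
Month 1: interest $37.71; balance after payment $3,587.71.
Month 2: interest $37.37; balance after payment $3,555.08.
Closed form: n = −ln(1 − rB₀/P)/ln(1+r) = −ln(0.46131)/ln(1.01042) ≈ 74.660, so the balance reaches zero during payment 75.

75 payments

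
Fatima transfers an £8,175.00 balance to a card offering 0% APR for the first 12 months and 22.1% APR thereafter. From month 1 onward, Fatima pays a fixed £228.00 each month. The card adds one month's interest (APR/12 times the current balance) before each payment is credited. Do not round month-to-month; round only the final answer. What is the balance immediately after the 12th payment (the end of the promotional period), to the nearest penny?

£5,439.00

Promo months 1–12 at r₀ = 0%/12 = 0; months 13+ at r₁ = 22.1%/12 = 0.0184167.
After month 12 (no interest yet): B = £8,175.00 − 12·£228.00 = £5,439.00.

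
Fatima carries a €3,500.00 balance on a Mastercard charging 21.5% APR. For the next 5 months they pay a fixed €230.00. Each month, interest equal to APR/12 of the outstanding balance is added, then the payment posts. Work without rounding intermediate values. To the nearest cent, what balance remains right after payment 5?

€2,633.03

Monthly rate r = 21.5%/12 = 1.79167% = 0.0179167.
Each month: B ← B·(1+r) − €230.00.
Month 1: interest €62.71; balance after payment €3,332.71.
Month 2: interest €59.71; balance after payment €3,162.42.
Month 3: interest €56.66; balance after payment €2,989.08.
Month 4: interest €53.55; balance after payment €2,812.63.
Month 5: interest €50.39; balance after payment €2,633.03.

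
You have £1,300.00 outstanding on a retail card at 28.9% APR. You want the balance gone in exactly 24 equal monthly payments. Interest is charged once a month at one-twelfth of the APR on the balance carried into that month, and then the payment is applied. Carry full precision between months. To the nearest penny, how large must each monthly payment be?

Monthly rate r = 28.9%/12 = 2.40833% = 0.0240833.
Level-payment amortization: P = B₀·r / (1 − (1+r)^(−n)) = 1300.00·0.0240833 / (1 − 1.02408^(−24)).
Denominator 1 − (1+r)^(−24) = 0.435124363.
P = 31.3083 / 0.435124363 ≈ 71.95.

£71.95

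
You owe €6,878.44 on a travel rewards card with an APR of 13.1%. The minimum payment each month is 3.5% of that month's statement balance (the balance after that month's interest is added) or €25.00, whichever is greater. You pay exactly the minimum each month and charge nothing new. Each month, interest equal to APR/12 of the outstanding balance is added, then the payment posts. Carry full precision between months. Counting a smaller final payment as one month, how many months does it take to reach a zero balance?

Monthly rate r = 13.1%/12 = 1.09167% = 0.0109167.
While 3.5% of the post-interest balance exceeds €25.00, each month B ← (B·(1+r))·(1 − 0.035), i.e. B shrinks by the factor (1+r)·0.965 = 0.97553.
This holds for months 1–92. Entering month 93 the balance is €704.39; 3.5% of the post-interest balance is now below €25.00, so the flat €25.00 minimum applies from here.
From month 93 a fixed €25.00 at rate r clears €704.39 in 34 more payments. Total: 92 + 34 = 126 months.

126 months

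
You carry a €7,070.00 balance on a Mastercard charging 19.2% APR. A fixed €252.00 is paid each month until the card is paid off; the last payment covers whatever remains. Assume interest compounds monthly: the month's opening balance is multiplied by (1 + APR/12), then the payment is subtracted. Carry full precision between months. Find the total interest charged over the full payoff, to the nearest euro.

Monthly rate r = 19.2%/12 = 1.6% = 0.016.
Payoff takes n = ⌈−ln(1 − rB₀/P)/ln(1+r)⌉ = ⌈37.536⌉ = 38 payments; the last is €135.52.
Total paid = 37·€252.00 + €135.52 = €9,459.52.
Total interest = total paid − principal = €9,459.52 − €7,070.00 = €2,389.52.

€2,390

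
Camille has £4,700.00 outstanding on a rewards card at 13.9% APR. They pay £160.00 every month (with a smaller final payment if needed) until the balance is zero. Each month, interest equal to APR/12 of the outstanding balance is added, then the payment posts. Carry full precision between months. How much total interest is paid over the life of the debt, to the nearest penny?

Monthly rate r = 13.9%/12 = 1.15833% = 0.0115833.
Payoff takes n = ⌈−ln(1 − rB₀/P)/ln(1+r)⌉ = ⌈36.113⌉ = 37 payments; the last is £18.25.
Total paid = 36·£160.00 + £18.25 = £5,778.25.
Total interest = total paid − principal = £5,778.25 − £4,700.00 = £1,078.25.

£1,078.25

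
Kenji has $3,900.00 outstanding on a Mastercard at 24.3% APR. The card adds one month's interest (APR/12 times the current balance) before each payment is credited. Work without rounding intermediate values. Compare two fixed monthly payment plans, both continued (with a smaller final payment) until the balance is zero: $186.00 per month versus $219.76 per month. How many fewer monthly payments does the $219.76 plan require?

5 fewer payments

Monthly rate r = 24.3%/12 = 2.025% = 0.02025.
At $186.00/mo: n = ⌈−ln(1 − rB₀/P)/ln(1+r)⌉ = 28 payments (last $106.19); total interest = total paid − $3,900.00 = $1,228.19.
At $219.76/mo: 23 payments (last $46.99); total interest $981.71.
Payments saved = 28 − 23 = 5.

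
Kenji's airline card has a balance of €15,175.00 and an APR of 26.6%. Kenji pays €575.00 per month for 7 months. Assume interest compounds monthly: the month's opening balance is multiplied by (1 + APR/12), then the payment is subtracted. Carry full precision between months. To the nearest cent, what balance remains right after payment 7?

€13,389.38

Monthly rate r = 26.6%/12 = 2.21667% = 0.0221667.
Each month: B ← B·(1+r) − €575.00.
Month 1: interest €336.38; balance after payment €14,936.38.
Month 2: interest €331.09; balance after payment €14,692.47.
Month 3: interest €325.68; balance after payment €14,443.15.
Month 4: interest €320.16; balance after payment €14,188.31.
Month 5: interest €314.51; balance after payment €13,927.82.
Month 6: interest €308.73; balance after payment €13,661.55.
Month 7: interest €302.83; balance after payment €13,389.38.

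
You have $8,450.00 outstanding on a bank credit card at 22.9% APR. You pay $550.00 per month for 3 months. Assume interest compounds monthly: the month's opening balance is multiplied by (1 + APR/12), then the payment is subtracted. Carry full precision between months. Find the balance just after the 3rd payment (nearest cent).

Monthly rate r = 22.9%/12 = 1.90833% = 0.0190833.
Each month: B ← B·(1+r) − $550.00.
Month 1: interest $161.25; balance after payment $8,061.25.
Month 2: interest $153.84; balance after payment $7,665.09.
Month 3: interest $146.28; balance after payment $7,261.37.

$7,261.37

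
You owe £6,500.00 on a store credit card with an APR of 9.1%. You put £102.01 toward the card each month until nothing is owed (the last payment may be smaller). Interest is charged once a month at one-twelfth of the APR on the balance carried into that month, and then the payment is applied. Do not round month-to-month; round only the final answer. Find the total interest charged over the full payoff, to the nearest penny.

Monthly rate r = 9.1%/12 = 0.758333% = 0.00758333.
Payoff takes n = ⌈−ln(1 − rB₀/P)/ln(1+r)⌉ = ⌈87.377⌉ = 88 payments; the last is £38.53.
Total paid = 87·£102.01 + £38.53 = £8,913.40.
Total interest = total paid − principal = £8,913.40 − £6,500.00 = £2,413.40.

£2,413.40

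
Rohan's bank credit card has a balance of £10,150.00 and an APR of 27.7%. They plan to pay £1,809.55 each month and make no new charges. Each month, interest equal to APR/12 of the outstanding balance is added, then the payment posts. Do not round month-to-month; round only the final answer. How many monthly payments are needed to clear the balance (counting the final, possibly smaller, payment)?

7 months

Monthly rate r = 27.7%/12 = 2.30833% = 0.0230833.
Recurrence: B ← B·(1+r) − £1,809.55.
Month 1: interest £234.30; balance after payment £8,574.75.
Month 2: interest £197.93; balance after payment £6,963.13.
Closed form: n = −ln(1 − rB₀/P)/ln(1+r) = −ln(0.87052)/ln(1.02308) ≈ 6.076, so the balance reaches zero during payment 7.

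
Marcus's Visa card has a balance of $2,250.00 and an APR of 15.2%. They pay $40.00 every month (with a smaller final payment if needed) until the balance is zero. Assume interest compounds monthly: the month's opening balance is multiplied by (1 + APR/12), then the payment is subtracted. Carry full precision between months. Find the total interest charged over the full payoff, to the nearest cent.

$1,711.30

Monthly rate r = 15.2%/12 = 1.26667% = 0.0126667.
Payoff takes n = ⌈−ln(1 − rB₀/P)/ln(1+r)⌉ = ⌈99.032⌉ = 100 payments; the last is $1.30.
Total paid = 99·$40.00 + $1.30 = $3,961.30.
Total interest = total paid − principal = $3,961.30 − $2,250.00 = $1,711.30.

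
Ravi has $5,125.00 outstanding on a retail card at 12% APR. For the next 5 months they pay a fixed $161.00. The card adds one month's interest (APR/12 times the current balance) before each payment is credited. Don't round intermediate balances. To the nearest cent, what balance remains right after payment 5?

$4,565.16

Monthly rate r = 12%/12 = 1% = 0.01.
Each month: B ← B·(1+r) − $161.00.
Month 1: interest $51.25; balance after payment $5,015.25.
Month 2: interest $50.15; balance after payment $4,904.40.
Month 3: interest $49.04; balance after payment $4,792.45.
Month 4: interest $47.92; balance after payment $4,679.37.
Month 5: interest $46.79; balance after payment $4,565.16.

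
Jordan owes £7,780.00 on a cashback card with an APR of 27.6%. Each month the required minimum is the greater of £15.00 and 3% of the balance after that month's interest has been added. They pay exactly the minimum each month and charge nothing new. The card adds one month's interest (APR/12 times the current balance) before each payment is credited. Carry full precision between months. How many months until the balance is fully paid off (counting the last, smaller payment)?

420 months

Monthly rate r = 27.6%/12 = 2.3% = 0.023.
While 3% of the post-interest balance exceeds £15.00, each month B ← (B·(1+r))·(1 − 0.03), i.e. B shrinks by the factor (1+r)·0.97 = 0.99231.
This holds for months 1–359. Entering month 360 the balance is £486.84; 3% of the post-interest balance is now below £15.00, so the flat £15.00 minimum applies from here.
From month 360 a fixed £15.00 at rate r clears £486.84 in 61 more payments. Total: 359 + 61 = 420 months.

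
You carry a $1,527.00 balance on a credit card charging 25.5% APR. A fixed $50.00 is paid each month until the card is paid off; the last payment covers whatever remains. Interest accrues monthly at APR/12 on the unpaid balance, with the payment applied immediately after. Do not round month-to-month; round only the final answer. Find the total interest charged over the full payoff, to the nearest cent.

$962.46

Monthly rate r = 25.5%/12 = 2.125% = 0.02125.
Payoff takes n = ⌈−ln(1 − rB₀/P)/ln(1+r)⌉ = ⌈49.787⌉ = 50 payments; the last is $39.46.
Total paid = 49·$50.00 + $39.46 = $2,489.46.
Total interest = total paid − principal = $2,489.46 − $1,527.00 = $962.46.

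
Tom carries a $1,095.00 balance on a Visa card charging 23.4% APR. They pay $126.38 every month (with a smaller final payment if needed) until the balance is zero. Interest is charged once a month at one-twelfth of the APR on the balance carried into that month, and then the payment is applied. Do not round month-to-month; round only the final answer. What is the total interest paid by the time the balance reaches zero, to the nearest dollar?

Monthly rate r = 23.4%/12 = 1.95% = 0.0195.
Payoff takes n = ⌈−ln(1 − rB₀/P)/ln(1+r)⌉ = ⌈9.583⌉ = 10 payments; the last is $73.98.
Total paid = 9·$126.38 + $73.98 = $1,211.40.
Total interest = total paid − principal = $1,211.40 − $1,095.00 = $116.40.

$116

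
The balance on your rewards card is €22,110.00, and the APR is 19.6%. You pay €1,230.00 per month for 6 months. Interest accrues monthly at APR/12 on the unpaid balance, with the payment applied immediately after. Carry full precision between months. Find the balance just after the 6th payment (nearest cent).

€16,679.21

Monthly rate r = 19.6%/12 = 1.63333% = 0.0163333.
Each month: B ← B·(1+r) − €1,230.00.
Month 1: interest €361.13; balance after payment €21,241.13.
Month 2: interest €346.94; balance after payment €20,358.07.
Month 3: interest €332.52; balance after payment €19,460.58.
Month 4: interest €317.86; balance after payment €18,548.44.
Month 5: interest €302.96; balance after payment €17,621.40.
Month 6: interest €287.82; balance after payment €16,679.21.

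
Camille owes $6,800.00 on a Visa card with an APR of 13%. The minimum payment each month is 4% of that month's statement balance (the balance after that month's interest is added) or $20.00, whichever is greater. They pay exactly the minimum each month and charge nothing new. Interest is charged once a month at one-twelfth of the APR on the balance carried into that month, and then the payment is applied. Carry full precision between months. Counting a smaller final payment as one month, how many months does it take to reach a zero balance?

Monthly rate r = 13%/12 = 1.08333% = 0.0108333.
While 4% of the post-interest balance exceeds $20.00, each month B ← (B·(1+r))·(1 − 0.04), i.e. B shrinks by the factor (1+r)·0.96 = 0.9704.
This holds for months 1–88. Entering month 89 the balance is $483.26; 4% of the post-interest balance is now below $20.00, so the flat $20.00 minimum applies from here.
From month 89 a fixed $20.00 at rate r clears $483.26 in 29 more payments. Total: 88 + 29 = 117 months.

117 months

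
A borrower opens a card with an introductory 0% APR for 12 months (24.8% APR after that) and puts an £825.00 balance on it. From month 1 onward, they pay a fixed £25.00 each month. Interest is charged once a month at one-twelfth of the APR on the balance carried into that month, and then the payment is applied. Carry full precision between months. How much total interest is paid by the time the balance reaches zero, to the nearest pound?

£171

Promo months 1–12 at r₀ = 0%/12 = 0; months 13+ at r₁ = 24.8%/12 = 0.0206667.
After month 12 (no interest yet): B = £825.00 − 12·£25.00 = £525.00.
Then at r₁ with £25.00/mo: n₂ = −ln(1 − r₁·B/P)/ln(1+r₁) ≈ 27.82 → 28 more payments.
Total paid = 39·£25.00 + £20.63 = £995.63; interest = £995.63 − £825.00 = £170.63.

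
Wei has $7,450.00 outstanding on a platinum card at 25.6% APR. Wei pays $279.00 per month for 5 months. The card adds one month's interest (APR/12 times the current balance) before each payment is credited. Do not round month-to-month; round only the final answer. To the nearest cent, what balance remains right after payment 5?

$6,823.50

Monthly rate r = 25.6%/12 = 2.13333% = 0.0213333.
Each month: B ← B·(1+r) − $279.00.
Month 1: interest $158.93; balance after payment $7,329.93.
Month 2: interest $156.37; balance after payment $7,207.31.
Month 3: interest $153.76; balance after payment $7,082.06.
Month 4: interest $151.08; balance after payment $6,954.15.
Month 5: interest $148.36; balance after payment $6,823.50.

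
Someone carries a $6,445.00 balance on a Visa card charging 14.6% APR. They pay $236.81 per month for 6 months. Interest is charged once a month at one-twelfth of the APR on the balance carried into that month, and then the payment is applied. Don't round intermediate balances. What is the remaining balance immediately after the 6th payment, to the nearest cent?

$5,465.24

Monthly rate r = 14.6%/12 = 1.21667% = 0.0121667.
Each month: B ← B·(1+r) − $236.81.
Month 1: interest $78.41; balance after payment $6,286.60.
Month 2: interest $76.49; balance after payment $6,126.28.
Month 3: interest $74.54; balance after payment $5,964.01.
Month 4: interest $72.56; balance after payment $5,799.76.
Month 5: interest $70.56; balance after payment $5,633.51.
Month 6: interest $68.54; balance after payment $5,465.24.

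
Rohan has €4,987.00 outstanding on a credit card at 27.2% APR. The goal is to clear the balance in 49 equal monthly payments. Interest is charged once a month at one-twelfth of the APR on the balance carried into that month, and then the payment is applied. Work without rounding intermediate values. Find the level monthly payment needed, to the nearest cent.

Monthly rate r = 27.2%/12 = 2.26667% = 0.0226667.
Level-payment amortization: P = B₀·r / (1 − (1+r)^(−n)) = 4987.00·0.0226667 / (1 − 1.02267^(−49)).
Denominator 1 − (1+r)^(−49) = 0.666551266.
P = 113.039 / 0.666551266 ≈ 169.59.

€169.59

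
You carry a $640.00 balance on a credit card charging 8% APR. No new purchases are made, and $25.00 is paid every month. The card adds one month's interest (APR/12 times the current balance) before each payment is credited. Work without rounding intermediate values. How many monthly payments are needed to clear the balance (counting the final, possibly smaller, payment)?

29 payments

Monthly rate r = 8%/12 = 0.666667% = 0.00666667.
Recurrence: B ← B·(1+r) − $25.00.
Month 1: interest $4.27; balance after payment $619.27.
Month 2: interest $4.13; balance after payment $598.40.
Closed form: n = −ln(1 − rB₀/P)/ln(1+r) = −ln(0.82933)/ln(1.00667) ≈ 28.163, so the balance reaches zero during payment 29.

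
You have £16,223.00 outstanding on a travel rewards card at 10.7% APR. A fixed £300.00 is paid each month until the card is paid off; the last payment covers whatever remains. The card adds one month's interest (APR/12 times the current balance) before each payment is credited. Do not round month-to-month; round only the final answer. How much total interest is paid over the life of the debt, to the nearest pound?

£6,019

Monthly rate r = 10.7%/12 = 0.891667% = 0.00891667.
Payoff takes n = ⌈−ln(1 − rB₀/P)/ln(1+r)⌉ = ⌈74.138⌉ = 75 payments; the last is £41.58.
Total paid = 74·£300.00 + £41.58 = £22,241.58.
Total interest = total paid − principal = £22,241.58 − £16,223.00 = £6,018.58.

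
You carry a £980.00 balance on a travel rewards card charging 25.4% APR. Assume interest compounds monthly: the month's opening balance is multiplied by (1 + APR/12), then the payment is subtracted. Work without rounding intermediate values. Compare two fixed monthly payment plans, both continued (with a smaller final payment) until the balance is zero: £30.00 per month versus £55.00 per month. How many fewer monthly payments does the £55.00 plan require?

34 fewer payments

Monthly rate r = 25.4%/12 = 2.11667% = 0.0211667.
At £30.00/mo: n = ⌈−ln(1 − rB₀/P)/ln(1+r)⌉ = 57 payments (last £4.18); total interest = total paid − £980.00 = £704.18.
At £55.00/mo: 23 payments (last £33.34); total interest £263.34.
Payments saved = 57 − 23 = 34.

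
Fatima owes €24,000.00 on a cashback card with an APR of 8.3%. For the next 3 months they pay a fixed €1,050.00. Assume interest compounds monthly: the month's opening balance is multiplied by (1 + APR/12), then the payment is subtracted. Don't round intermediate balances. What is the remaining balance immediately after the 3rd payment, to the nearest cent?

€21,329.61

Monthly rate r = 8.3%/12 = 0.691667% = 0.00691667.
Each month: B ← B·(1+r) − €1,050.00.
Month 1: interest €166.00; balance after payment €23,116.00.
Month 2: interest €159.89; balance after payment €22,225.89.
Month 3: interest €153.73; balance after payment €21,329.61.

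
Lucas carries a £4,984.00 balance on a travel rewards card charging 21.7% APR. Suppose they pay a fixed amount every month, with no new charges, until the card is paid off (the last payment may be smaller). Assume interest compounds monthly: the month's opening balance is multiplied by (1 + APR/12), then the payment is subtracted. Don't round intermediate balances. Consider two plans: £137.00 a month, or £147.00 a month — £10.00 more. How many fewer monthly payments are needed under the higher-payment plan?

7 fewer payments

Monthly rate r = 21.7%/12 = 1.80833% = 0.0180833.
At £137.00/mo: n = ⌈−ln(1 − rB₀/P)/ln(1+r)⌉ = 60 payments (last £116.06); total interest = total paid − £4,984.00 = £3,215.06.
At £147.00/mo: 53 payments (last £145.08); total interest £2,805.08.
Payments saved = 60 − 53 = 7.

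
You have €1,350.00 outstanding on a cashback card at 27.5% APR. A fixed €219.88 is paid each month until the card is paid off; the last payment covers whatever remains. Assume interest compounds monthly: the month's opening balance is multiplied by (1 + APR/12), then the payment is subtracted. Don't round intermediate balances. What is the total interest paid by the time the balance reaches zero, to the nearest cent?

Monthly rate r = 27.5%/12 = 2.29167% = 0.0229167.
Payoff takes n = ⌈−ln(1 − rB₀/P)/ln(1+r)⌉ = ⌈6.693⌉ = 7 payments; the last is €152.80.
Total paid = 6·€219.88 + €152.80 = €1,472.08.
Total interest = total paid − principal = €1,472.08 − €1,350.00 = €122.08.

€122.08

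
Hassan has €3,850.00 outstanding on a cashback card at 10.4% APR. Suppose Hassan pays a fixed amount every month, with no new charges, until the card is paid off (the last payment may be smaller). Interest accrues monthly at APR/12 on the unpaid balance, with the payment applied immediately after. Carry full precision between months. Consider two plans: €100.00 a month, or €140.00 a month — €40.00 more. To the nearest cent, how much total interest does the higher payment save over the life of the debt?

Monthly rate r = 10.4%/12 = 0.866667% = 0.00866667.
At €100.00/mo: n = ⌈−ln(1 − rB₀/P)/ln(1+r)⌉ = 48 payments (last €4.50); total interest = total paid − €3,850.00 = €854.50.
At €140.00/mo: 32 payments (last €77.00); total interest €567.00.
Interest saved = €854.50 − €567.00 = €287.50.

€287.50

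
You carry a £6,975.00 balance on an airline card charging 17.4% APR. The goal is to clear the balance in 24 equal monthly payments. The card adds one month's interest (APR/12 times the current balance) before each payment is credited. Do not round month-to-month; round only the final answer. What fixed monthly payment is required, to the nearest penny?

Monthly rate r = 17.4%/12 = 1.45% = 0.0145.
Level-payment amortization: P = B₀·r / (1 − (1+r)^(−n)) = 6975.00·0.0145 / (1 − 1.0145^(−24)).
Denominator 1 − (1+r)^(−24) = 0.292134466.
P = 101.137 / 0.292134466 ≈ 346.20.

£346.20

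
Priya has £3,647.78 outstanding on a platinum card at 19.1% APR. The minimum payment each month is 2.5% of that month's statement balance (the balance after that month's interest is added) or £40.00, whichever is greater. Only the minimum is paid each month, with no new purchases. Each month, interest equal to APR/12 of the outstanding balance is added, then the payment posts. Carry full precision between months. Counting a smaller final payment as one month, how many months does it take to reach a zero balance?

151 months

Monthly rate r = 19.1%/12 = 1.59167% = 0.0159167.
While 2.5% of the post-interest balance exceeds £40.00, each month B ← (B·(1+r))·(1 − 0.025), i.e. B shrinks by the factor (1+r)·0.975 = 0.99052.
This holds for months 1–89. Entering month 90 the balance is £1,562.46; 2.5% of the post-interest balance is now below £40.00, so the flat £40.00 minimum applies from here.
From month 90 a fixed £40.00 at rate r clears £1,562.46 in 62 more payments. Total: 89 + 62 = 151 months.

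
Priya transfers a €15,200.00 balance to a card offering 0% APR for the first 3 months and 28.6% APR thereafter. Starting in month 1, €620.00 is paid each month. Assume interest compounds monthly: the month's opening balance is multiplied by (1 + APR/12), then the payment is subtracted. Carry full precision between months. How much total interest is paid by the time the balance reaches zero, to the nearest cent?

Promo months 1–3 at r₀ = 0%/12 = 0; months 4+ at r₁ = 28.6%/12 = 0.0238333.
After month 3 (no interest yet): B = €15,200.00 − 3·€620.00 = €13,340.00.
Then at r₁ with €620.00/mo: n₂ = −ln(1 − r₁·B/P)/ln(1+r₁) ≈ 30.53 → 31 more payments.
Total paid = 33·€620.00 + €330.07 = €20,790.07; interest = €20,790.07 − €15,200.00 = €5,590.07.

€5,590.07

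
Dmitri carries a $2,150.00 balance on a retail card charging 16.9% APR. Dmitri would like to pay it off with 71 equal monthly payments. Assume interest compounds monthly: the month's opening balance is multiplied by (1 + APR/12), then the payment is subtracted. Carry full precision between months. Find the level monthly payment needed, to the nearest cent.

$48.10

Monthly rate r = 16.9%/12 = 1.40833% = 0.0140833.
Level-payment amortization: P = B₀·r / (1 − (1+r)^(−n)) = 2150.00·0.0140833 / (1 − 1.01408^(−71)).
Denominator 1 − (1+r)^(−71) = 0.629514512.
P = 30.2792 / 0.629514512 ≈ 48.10.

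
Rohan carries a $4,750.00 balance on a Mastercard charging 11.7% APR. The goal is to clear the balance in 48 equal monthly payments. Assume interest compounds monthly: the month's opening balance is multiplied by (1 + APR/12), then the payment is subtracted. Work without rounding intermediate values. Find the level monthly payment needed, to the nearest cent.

$124.39

Monthly rate r = 11.7%/12 = 0.975% = 0.00975.
Level-payment amortization: P = B₀·r / (1 − (1+r)^(−n)) = 4750.00·0.00975 / (1 − 1.00975^(−48)).
Denominator 1 − (1+r)^(−48) = 0.372325289.
P = 46.3125 / 0.372325289 ≈ 124.39.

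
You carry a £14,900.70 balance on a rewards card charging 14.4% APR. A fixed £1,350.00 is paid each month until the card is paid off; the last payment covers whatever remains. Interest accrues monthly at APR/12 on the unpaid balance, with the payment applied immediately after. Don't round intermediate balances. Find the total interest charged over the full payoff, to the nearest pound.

Monthly rate r = 14.4%/12 = 1.2% = 0.012.
Payoff takes n = ⌈−ln(1 − rB₀/P)/ln(1+r)⌉ = ⌈11.911⌉ = 12 payments; the last is £1,230.69.
Total paid = 11·£1,350.00 + £1,230.69 = £16,080.69.
Total interest = total paid − principal = £16,080.69 − £14,900.70 = £1,179.99.

£1,180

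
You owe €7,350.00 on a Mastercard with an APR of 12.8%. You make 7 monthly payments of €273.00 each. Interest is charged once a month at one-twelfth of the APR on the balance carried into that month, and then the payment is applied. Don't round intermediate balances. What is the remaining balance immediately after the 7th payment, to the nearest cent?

Monthly rate r = 12.8%/12 = 1.06667% = 0.0106667.
Each month: B ← B·(1+r) − €273.00.
Month 1: interest €78.40; balance after payment €7,155.40.
Month 2: interest €76.32; balance after payment €6,958.72.
Month 3: interest €74.23; balance after payment €6,759.95.
Month 4: interest €72.11; balance after payment €6,559.06.
Month 5: interest €69.96; balance after payment €6,356.02.
Month 6: interest €67.80; balance after payment €6,150.82.
Month 7: interest €65.61; balance after payment €5,943.43.

€5,943.43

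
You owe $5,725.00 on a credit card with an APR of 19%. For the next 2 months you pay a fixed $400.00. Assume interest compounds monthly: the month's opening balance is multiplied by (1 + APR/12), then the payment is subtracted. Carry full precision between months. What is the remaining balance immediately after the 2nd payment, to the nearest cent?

Monthly rate r = 19%/12 = 1.58333% = 0.0158333.
Each month: B ← B·(1+r) − $400.00.
Month 1: interest $90.65; balance after payment $5,415.65.
Month 2: interest $85.75; balance after payment $5,101.39.

$5,101.39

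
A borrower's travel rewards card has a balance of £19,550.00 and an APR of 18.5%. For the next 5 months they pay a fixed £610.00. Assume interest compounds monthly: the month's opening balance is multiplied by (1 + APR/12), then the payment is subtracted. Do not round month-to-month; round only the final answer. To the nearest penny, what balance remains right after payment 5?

£17,958.66

Monthly rate r = 18.5%/12 = 1.54167% = 0.0154167.
Each month: B ← B·(1+r) − £610.00.
Month 1: interest £301.40; balance after payment £19,241.40.
Month 2: interest £296.64; balance after payment £18,928.03.
Month 3: interest £291.81; balance after payment £18,609.84.
Month 4: interest £286.90; balance after payment £18,286.74.
Month 5: interest £281.92; balance after payment £17,958.66.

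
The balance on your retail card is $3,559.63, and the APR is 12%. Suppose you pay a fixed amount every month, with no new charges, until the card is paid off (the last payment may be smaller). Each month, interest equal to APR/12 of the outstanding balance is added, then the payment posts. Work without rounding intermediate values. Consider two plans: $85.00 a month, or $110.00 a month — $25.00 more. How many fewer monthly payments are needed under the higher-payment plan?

15 fewer payments

Monthly rate r = 12%/12 = 1% = 0.01.
At $85.00/mo: n = ⌈−ln(1 − rB₀/P)/ln(1+r)⌉ = 55 payments (last $45.45); total interest = total paid − $3,559.63 = $1,075.82.
At $110.00/mo: 40 payments (last $32.30); total interest $762.67.
Payments saved = 55 − 40 = 15.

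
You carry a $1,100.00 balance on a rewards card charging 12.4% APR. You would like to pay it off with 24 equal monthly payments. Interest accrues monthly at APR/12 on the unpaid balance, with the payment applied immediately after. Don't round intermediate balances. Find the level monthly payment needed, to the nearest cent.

$51.99

Monthly rate r = 12.4%/12 = 1.03333% = 0.0103333.
Level-payment amortization: P = B₀·r / (1 − (1+r)^(−n)) = 1100.00·0.0103333 / (1 − 1.01033^(−24)).
Denominator 1 − (1+r)^(−24) = 0.218646359.
P = 11.3667 / 0.218646359 ≈ 51.99.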